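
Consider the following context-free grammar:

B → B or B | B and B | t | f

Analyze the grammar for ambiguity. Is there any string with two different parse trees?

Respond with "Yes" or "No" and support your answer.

Yes - the string 't and t or f and f' has two distinct parse trees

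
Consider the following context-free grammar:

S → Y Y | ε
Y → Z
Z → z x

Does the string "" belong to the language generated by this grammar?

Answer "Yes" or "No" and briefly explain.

Yes - a valid derivation exists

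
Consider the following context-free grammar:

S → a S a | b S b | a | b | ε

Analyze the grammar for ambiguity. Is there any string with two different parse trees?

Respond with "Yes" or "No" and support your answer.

No - the grammar is unambiguous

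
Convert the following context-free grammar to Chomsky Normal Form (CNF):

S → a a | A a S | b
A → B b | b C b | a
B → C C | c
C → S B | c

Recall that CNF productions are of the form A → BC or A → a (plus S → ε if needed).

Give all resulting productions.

TA → a; S → b; TB → b; A → a; B → c; C → c; S → TA TA; S → A X0; X0 → TA S; A → B TB; A → TB X1; X1 → C TB; B → C C; C → S B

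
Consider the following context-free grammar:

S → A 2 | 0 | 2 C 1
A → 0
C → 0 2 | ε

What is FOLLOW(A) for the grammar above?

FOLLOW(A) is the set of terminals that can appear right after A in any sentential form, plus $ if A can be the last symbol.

We compute FOLLOW(A) using the standard algorithm.
FOLLOW(S) starts with {$}.
FIRST(A) = {0}
FIRST(C) = {0, ε}
FIRST(S) = {0, 2}
FOLLOW(A) = {2}
FOLLOW(C) = {1}
FOLLOW(S) = {$}
Therefore, FOLLOW(A) = {2}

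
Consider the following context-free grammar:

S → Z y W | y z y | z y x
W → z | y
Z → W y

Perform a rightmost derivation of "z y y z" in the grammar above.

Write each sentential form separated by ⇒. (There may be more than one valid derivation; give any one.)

S ⇒ Z y W ⇒ Z y z ⇒ W y y z ⇒ z y y z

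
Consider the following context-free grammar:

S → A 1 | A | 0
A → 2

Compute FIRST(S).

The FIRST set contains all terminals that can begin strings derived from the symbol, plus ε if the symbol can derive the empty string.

We compute FIRST(S) using the standard algorithm.
FIRST(A) = {2}
FIRST(S) = {0, 2}
Therefore, FIRST(S) = {0, 2}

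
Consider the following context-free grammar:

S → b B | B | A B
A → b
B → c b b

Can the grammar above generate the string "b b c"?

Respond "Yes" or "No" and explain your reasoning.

No - no valid derivation exists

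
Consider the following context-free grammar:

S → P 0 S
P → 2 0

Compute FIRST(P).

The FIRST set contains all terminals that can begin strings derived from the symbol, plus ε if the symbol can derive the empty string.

We compute FIRST(P) using the standard algorithm.
FIRST(P) = {2}
FIRST(S) = {2}
Therefore, FIRST(P) = {2}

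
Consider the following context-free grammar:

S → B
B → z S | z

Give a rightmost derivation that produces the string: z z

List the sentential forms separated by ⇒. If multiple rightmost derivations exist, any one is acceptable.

S ⇒ B ⇒ z S ⇒ z B ⇒ z z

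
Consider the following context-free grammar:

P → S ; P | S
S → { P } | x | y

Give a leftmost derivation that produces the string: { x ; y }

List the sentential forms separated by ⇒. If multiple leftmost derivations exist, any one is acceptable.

P ⇒ S ⇒ { P } ⇒ { S ; P } ⇒ { x ; P } ⇒ { x ; S } ⇒ { x ; y }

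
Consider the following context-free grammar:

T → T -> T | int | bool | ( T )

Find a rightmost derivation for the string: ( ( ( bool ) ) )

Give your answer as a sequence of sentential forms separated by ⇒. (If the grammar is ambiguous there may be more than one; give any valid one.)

T ⇒ ( T ) ⇒ ( ( T ) ) ⇒ ( ( ( T ) ) ) ⇒ ( ( ( bool ) ) )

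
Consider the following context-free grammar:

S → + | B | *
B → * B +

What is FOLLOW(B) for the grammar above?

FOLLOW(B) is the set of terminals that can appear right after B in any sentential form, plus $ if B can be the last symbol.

We compute FOLLOW(B) using the standard algorithm.
FOLLOW(S) starts with {$}.
FIRST(B) = {*}
FIRST(S) = {*, +}
FOLLOW(B) = {$, +}
FOLLOW(S) = {$}
Therefore, FOLLOW(B) = {$, +}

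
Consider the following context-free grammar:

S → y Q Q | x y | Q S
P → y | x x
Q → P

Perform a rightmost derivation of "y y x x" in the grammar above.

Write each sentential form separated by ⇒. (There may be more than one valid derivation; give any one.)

S ⇒ y Q Q ⇒ y Q P ⇒ y Q x x ⇒ y P x x ⇒ y y x x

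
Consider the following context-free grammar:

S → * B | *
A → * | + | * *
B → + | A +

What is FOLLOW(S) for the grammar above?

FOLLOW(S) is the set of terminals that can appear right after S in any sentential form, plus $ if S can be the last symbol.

We compute FOLLOW(S) using the standard algorithm.
FOLLOW(S) starts with {$}.
FIRST(A) = {*, +}
FIRST(B) = {*, +}
FIRST(S) = {*}
FOLLOW(A) = {+}
FOLLOW(B) = {$}
FOLLOW(S) = {$}
Therefore, FOLLOW(S) = {$}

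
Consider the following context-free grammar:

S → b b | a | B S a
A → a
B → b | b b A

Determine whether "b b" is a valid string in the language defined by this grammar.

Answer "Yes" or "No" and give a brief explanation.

Yes - a valid derivation exists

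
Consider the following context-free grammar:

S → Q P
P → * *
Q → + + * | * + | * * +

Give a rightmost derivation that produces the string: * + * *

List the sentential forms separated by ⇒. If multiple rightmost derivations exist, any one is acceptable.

S ⇒ Q P ⇒ Q * * ⇒ * + * *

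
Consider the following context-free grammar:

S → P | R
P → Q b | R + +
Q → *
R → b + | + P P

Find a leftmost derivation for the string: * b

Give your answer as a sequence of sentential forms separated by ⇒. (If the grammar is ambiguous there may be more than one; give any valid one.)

S ⇒ P ⇒ Q b ⇒ * b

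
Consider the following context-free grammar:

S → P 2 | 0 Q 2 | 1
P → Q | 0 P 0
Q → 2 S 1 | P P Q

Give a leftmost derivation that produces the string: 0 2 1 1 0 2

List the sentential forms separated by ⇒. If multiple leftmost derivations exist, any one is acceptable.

S ⇒ P 2 ⇒ 0 P 0 2 ⇒ 0 Q 0 2 ⇒ 0 2 S 1 0 2 ⇒ 0 2 1 1 0 2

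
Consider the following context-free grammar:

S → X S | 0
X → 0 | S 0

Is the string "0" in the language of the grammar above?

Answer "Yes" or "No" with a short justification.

Yes - a valid derivation exists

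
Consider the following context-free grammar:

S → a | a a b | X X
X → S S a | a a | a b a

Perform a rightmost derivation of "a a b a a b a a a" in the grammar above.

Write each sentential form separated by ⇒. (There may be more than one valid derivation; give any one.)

S ⇒ X X ⇒ X a a ⇒ S S a a a ⇒ S a a b a a a ⇒ a a b a a b a a a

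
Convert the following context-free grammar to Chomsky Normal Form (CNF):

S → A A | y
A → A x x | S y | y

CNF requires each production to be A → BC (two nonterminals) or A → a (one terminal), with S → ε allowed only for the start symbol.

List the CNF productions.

S → y; TX → x; TY → y; A → y; S → A A; A → A X0; X0 → TX TX; A → S TY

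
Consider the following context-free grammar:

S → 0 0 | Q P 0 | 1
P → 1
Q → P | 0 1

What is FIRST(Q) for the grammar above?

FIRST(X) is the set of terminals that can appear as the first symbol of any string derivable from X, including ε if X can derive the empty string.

We compute FIRST(Q) using the standard algorithm.
FIRST(P) = {1}
FIRST(Q) = {0, 1}
FIRST(S) = {0, 1}
Therefore, FIRST(Q) = {0, 1}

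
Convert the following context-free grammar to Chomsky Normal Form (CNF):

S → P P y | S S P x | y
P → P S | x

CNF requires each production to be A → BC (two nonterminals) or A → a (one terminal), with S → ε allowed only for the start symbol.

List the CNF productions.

TY → y; TX → x; S → y; P → x; S → P X0; X0 → P TY; S → S X1; X1 → S X2; X2 → P TX; P → P S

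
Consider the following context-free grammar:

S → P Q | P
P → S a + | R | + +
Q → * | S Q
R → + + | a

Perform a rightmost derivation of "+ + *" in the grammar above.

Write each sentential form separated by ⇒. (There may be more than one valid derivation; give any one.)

S ⇒ P Q ⇒ P * ⇒ + + *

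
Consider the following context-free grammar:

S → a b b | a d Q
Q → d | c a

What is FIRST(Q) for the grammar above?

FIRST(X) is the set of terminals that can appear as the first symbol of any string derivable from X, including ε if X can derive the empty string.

We compute FIRST(Q) using the standard algorithm.
FIRST(Q) = {c, d}
FIRST(S) = {a}
Therefore, FIRST(Q) = {c, d}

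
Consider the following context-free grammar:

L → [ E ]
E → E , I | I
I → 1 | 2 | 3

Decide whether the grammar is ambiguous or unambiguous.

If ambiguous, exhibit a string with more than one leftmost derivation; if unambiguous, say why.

Unambiguous - every string in the language has a unique leftmost derivation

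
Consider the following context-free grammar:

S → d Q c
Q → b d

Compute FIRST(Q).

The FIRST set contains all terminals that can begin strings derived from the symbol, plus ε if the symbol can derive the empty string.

We compute FIRST(Q) using the standard algorithm.
FIRST(Q) = {b}
FIRST(S) = {d}
Therefore, FIRST(Q) = {b}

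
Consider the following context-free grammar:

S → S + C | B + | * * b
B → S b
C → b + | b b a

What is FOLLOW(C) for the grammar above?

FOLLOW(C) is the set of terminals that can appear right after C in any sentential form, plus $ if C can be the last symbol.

We compute FOLLOW(C) using the standard algorithm.
FOLLOW(S) starts with {$}.
FIRST(B) = {*}
FIRST(C) = {b}
FIRST(S) = {*}
FOLLOW(B) = {+}
FOLLOW(C) = {$, +, b}
FOLLOW(S) = {$, +, b}
Therefore, FOLLOW(C) = {$, +, b}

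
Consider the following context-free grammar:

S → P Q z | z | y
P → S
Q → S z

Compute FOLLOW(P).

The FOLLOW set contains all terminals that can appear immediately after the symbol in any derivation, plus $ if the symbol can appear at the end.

We compute FOLLOW(P) using the standard algorithm.
FOLLOW(S) starts with {$}.
FIRST(P) = {y, z}
FIRST(Q) = {y, z}
FIRST(S) = {y, z}
FOLLOW(P) = {y, z}
FOLLOW(Q) = {z}
FOLLOW(S) = {$, y, z}
Therefore, FOLLOW(P) = {y, z}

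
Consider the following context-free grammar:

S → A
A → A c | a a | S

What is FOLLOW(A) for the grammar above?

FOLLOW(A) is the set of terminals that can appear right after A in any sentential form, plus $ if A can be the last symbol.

We compute FOLLOW(A) using the standard algorithm.
FOLLOW(S) starts with {$}.
FIRST(A) = {a}
FIRST(S) = {a}
FOLLOW(A) = {$, c}
FOLLOW(S) = {$, c}
Therefore, FOLLOW(A) = {$, c}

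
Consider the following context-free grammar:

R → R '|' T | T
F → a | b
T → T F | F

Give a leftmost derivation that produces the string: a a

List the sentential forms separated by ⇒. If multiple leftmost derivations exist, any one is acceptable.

R ⇒ T ⇒ T F ⇒ F F ⇒ a F ⇒ a a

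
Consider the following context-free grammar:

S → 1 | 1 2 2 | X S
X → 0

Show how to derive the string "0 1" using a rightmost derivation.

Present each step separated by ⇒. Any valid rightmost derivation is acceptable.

S ⇒ X S ⇒ X 1 ⇒ 0 1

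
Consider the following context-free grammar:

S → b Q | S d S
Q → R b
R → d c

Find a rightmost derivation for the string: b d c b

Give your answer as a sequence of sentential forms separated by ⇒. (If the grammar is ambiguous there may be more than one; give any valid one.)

S ⇒ b Q ⇒ b R b ⇒ b d c b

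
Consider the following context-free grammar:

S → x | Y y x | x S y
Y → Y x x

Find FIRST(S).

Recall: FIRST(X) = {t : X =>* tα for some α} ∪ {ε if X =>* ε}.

We compute FIRST(S) using the standard algorithm.
FIRST(S) = {x}
FIRST(Y) = {}
Therefore, FIRST(S) = {x}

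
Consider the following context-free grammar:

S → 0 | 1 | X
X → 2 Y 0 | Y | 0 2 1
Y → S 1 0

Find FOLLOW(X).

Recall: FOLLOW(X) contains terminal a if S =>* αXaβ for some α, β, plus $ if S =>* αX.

We compute FOLLOW(X) using the standard algorithm.
FOLLOW(S) starts with {$}.
FIRST(S) = {0, 1, 2}
FIRST(X) = {0, 1, 2}
FIRST(Y) = {0, 1, 2}
FOLLOW(S) = {$, 1}
FOLLOW(X) = {$, 1}
FOLLOW(Y) = {$, 0, 1}
Therefore, FOLLOW(X) = {$, 1}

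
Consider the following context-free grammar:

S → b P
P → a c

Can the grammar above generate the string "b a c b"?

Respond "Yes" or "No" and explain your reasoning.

No - no valid derivation exists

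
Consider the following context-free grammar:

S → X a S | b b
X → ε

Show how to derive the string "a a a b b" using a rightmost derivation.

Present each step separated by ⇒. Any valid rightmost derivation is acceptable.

S ⇒ X a S ⇒ X a X a S ⇒ X a X a X a S ⇒ X a X a X a b b ⇒ X a X a a b b ⇒ X a a a b b ⇒ a a a b b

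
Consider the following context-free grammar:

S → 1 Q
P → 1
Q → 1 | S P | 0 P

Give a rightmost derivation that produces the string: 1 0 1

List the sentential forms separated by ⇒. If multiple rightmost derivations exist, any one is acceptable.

S ⇒ 1 Q ⇒ 1 0 P ⇒ 1 0 1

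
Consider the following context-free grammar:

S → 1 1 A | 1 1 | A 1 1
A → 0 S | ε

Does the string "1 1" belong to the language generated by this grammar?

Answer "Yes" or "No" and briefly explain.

Yes - a valid derivation exists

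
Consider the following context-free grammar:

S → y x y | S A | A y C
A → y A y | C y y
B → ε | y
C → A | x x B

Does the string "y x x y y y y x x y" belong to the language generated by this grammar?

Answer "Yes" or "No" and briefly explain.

Yes - a valid derivation exists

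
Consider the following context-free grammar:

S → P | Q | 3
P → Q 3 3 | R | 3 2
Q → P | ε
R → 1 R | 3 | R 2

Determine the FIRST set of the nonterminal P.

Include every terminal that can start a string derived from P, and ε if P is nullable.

We compute FIRST(P) using the standard algorithm.
FIRST(P) = {1, 3}
FIRST(Q) = {1, 3, ε}
FIRST(R) = {1, 3}
FIRST(S) = {1, 3, ε}
Therefore, FIRST(P) = {1, 3}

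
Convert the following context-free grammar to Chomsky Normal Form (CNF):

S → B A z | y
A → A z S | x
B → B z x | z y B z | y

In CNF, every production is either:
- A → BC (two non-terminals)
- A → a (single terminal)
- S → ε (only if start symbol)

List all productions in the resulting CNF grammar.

TZ → z; S → y; A → x; TX → x; TY → y; B → y; S → B X0; X0 → A TZ; A → A X1; X1 → TZ S; B → B X2; X2 → TZ TX; B → TZ X3; X3 → TY X4; X4 → B TZ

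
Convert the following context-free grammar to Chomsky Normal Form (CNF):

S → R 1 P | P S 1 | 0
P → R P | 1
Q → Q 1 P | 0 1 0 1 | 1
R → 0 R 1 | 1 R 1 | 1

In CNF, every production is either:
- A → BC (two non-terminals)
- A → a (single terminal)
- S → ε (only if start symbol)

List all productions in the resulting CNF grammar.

T1 → 1; S → 0; P → 1; T0 → 0; Q → 1; R → 1; S → R X0; X0 → T1 P; S → P X1; X1 → S T1; P → R P; Q → Q X2; X2 → T1 P; Q → T0 X3; X3 → T1 X4; X4 → T0 T1; R → T0 X5; X5 → R T1; R → T1 X6; X6 → R T1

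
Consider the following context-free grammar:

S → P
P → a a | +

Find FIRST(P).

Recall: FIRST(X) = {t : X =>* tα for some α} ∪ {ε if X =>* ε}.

We compute FIRST(P) using the standard algorithm.
FIRST(P) = {+, a}
FIRST(S) = {+, a}
Therefore, FIRST(P) = {+, a}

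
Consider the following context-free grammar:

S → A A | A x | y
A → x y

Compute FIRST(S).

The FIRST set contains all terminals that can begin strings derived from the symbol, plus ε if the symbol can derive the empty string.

We compute FIRST(S) using the standard algorithm.
FIRST(A) = {x}
FIRST(S) = {x, y}
Therefore, FIRST(S) = {x, y}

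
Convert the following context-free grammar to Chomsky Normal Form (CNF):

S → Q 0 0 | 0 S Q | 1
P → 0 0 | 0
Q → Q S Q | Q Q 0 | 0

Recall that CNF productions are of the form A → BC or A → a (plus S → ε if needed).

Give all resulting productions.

T0 → 0; S → 1; P → 0; Q → 0; S → Q X0; X0 → T0 T0; S → T0 X1; X1 → S Q; P → T0 T0; Q → Q X2; X2 → S Q; Q → Q X3; X3 → Q T0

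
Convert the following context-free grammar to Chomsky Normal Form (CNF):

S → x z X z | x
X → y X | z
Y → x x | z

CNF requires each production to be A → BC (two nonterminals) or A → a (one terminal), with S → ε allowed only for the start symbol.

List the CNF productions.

TX → x; TZ → z; S → x; TY → y; X → z; Y → z; S → TX X0; X0 → TZ X1; X1 → X TZ; X → TY X; Y → TX TX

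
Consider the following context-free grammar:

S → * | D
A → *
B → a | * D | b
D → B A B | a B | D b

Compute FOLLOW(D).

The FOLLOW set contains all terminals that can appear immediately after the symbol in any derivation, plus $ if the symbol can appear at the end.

We compute FOLLOW(D) using the standard algorithm.
FOLLOW(S) starts with {$}.
FIRST(A) = {*}
FIRST(B) = {*, a, b}
FIRST(D) = {*, a, b}
FIRST(S) = {*, a, b}
FOLLOW(A) = {*, a, b}
FOLLOW(B) = {$, *, b}
FOLLOW(D) = {$, *, b}
FOLLOW(S) = {$}
Therefore, FOLLOW(D) = {$, *, b}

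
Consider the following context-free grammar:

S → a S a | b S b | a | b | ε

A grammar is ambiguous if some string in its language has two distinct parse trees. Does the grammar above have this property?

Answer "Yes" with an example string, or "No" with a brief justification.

No - the grammar is unambiguous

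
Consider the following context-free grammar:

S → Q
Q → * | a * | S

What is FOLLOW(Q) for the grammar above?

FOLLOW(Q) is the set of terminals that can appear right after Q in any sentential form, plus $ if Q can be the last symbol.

We compute FOLLOW(Q) using the standard algorithm.
FOLLOW(S) starts with {$}.
FIRST(Q) = {*, a}
FIRST(S) = {*, a}
FOLLOW(Q) = {$}
FOLLOW(S) = {$}
Therefore, FOLLOW(Q) = {$}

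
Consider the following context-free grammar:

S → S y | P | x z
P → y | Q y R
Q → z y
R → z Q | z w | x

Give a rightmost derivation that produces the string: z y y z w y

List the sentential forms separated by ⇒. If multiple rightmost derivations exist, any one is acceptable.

S ⇒ S y ⇒ P y ⇒ Q y R y ⇒ Q y z w y ⇒ z y y z w y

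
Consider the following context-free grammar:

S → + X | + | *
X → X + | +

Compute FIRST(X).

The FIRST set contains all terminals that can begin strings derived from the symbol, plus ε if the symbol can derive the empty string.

We compute FIRST(X) using the standard algorithm.
FIRST(S) = {*, +}
FIRST(X) = {+}
Therefore, FIRST(X) = {+}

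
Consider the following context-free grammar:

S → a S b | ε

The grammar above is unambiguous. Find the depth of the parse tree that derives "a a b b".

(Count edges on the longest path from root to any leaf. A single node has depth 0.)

3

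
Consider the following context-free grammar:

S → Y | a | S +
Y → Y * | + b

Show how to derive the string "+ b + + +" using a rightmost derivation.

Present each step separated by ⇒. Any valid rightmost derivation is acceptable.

S ⇒ S + ⇒ S + + ⇒ S + + + ⇒ Y + + + ⇒ + b + + +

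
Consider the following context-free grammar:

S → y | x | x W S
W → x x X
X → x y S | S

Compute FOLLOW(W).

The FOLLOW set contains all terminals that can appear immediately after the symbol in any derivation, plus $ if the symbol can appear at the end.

We compute FOLLOW(W) using the standard algorithm.
FOLLOW(S) starts with {$}.
FIRST(S) = {x, y}
FIRST(W) = {x}
FIRST(X) = {x, y}
FOLLOW(S) = {$, x, y}
FOLLOW(W) = {x, y}
FOLLOW(X) = {x, y}
Therefore, FOLLOW(W) = {x, y}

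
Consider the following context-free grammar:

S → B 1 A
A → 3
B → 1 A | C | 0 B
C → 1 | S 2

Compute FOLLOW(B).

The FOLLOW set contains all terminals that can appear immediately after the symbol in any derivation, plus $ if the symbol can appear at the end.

We compute FOLLOW(B) using the standard algorithm.
FOLLOW(S) starts with {$}.
FIRST(A) = {3}
FIRST(B) = {0, 1}
FIRST(C) = {0, 1}
FIRST(S) = {0, 1}
FOLLOW(A) = {$, 1, 2}
FOLLOW(B) = {1}
FOLLOW(C) = {1}
FOLLOW(S) = {$, 2}
Therefore, FOLLOW(B) = {1}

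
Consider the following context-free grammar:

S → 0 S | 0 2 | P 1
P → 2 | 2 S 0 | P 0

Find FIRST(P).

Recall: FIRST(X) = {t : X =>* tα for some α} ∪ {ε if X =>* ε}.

We compute FIRST(P) using the standard algorithm.
FIRST(P) = {2}
FIRST(S) = {0, 2}
Therefore, FIRST(P) = {2}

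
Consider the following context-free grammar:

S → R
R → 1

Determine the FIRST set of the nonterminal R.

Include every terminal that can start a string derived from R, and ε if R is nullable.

We compute FIRST(R) using the standard algorithm.
FIRST(R) = {1}
FIRST(S) = {1}
Therefore, FIRST(R) = {1}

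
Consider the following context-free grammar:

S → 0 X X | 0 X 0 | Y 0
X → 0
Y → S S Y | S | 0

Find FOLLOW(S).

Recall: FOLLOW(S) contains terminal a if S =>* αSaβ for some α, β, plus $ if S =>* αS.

We compute FOLLOW(S) using the standard algorithm.
FOLLOW(S) starts with {$}.
FIRST(S) = {0}
FIRST(X) = {0}
FIRST(Y) = {0}
FOLLOW(S) = {$, 0}
FOLLOW(X) = {$, 0}
FOLLOW(Y) = {0}
Therefore, FOLLOW(S) = {$, 0}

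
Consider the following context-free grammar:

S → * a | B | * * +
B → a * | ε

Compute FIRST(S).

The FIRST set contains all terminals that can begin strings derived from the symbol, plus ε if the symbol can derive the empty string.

We compute FIRST(S) using the standard algorithm.
FIRST(B) = {a, ε}
FIRST(S) = {*, a, ε}
Therefore, FIRST(S) = {*, a, ε}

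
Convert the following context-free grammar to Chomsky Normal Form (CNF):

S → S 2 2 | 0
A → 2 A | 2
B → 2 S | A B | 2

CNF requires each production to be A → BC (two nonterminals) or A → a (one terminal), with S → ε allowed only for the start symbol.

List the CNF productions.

T2 → 2; S → 0; A → 2; B → 2; S → S X0; X0 → T2 T2; A → T2 A; B → T2 S; B → A B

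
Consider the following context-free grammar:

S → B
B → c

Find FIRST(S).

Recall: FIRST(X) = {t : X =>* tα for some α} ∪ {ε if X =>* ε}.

We compute FIRST(S) using the standard algorithm.
FIRST(B) = {c}
FIRST(S) = {c}
Therefore, FIRST(S) = {c}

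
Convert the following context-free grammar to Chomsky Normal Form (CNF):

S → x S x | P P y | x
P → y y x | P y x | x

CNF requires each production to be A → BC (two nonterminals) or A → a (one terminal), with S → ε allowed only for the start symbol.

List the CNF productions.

TX → x; TY → y; S → x; P → x; S → TX X0; X0 → S TX; S → P X1; X1 → P TY; P → TY X2; X2 → TY TX; P → P X3; X3 → TY TX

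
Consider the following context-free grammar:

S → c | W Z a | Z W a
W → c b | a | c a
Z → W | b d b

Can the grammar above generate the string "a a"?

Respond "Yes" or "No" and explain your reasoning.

No - no valid derivation exists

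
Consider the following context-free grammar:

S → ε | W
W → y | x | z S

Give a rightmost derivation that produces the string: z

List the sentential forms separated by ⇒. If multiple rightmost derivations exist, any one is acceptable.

S ⇒ W ⇒ z S ⇒ z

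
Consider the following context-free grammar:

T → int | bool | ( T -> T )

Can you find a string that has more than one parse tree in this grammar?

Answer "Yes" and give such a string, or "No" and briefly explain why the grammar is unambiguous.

No - the grammar is unambiguous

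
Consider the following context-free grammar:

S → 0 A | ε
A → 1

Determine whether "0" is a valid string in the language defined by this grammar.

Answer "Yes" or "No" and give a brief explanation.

No - no valid derivation exists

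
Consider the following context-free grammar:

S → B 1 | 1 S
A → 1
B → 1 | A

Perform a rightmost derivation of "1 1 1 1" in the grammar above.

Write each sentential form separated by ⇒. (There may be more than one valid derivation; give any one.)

S ⇒ 1 S ⇒ 1 1 S ⇒ 1 1 B 1 ⇒ 1 1 1 1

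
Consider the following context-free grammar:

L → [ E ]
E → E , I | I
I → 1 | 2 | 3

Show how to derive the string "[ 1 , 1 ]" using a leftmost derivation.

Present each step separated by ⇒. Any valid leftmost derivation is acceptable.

L ⇒ [ E ] ⇒ [ E , I ] ⇒ [ I , I ] ⇒ [ 1 , I ] ⇒ [ 1 , 1 ]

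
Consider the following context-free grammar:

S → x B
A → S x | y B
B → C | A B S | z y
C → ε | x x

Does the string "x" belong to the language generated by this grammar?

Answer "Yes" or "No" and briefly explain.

Yes - a valid derivation exists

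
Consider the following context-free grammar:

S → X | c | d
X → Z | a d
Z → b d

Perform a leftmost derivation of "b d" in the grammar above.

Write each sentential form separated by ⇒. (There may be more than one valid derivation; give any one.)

S ⇒ X ⇒ Z ⇒ b d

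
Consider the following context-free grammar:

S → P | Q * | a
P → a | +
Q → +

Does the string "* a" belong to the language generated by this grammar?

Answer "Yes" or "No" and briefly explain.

No - no valid derivation exists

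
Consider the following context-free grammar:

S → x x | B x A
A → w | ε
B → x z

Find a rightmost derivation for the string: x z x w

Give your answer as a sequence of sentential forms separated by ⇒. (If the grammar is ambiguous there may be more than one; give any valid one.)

S ⇒ B x A ⇒ B x w ⇒ x z x w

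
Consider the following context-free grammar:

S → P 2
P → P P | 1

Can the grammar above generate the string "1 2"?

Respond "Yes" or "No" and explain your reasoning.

Yes - a valid derivation exists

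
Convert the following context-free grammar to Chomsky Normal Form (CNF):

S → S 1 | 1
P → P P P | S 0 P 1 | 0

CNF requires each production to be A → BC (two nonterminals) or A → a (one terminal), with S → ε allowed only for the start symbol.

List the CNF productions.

T1 → 1; S → 1; T0 → 0; P → 0; S → S T1; P → P X0; X0 → P P; P → S X1; X1 → T0 X2; X2 → P T1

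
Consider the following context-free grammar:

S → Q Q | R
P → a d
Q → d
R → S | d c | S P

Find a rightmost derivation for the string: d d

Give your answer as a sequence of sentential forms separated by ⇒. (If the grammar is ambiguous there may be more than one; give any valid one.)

S ⇒ Q Q ⇒ Q d ⇒ d d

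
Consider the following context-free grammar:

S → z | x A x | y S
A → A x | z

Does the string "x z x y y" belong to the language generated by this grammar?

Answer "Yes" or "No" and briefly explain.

No - no valid derivation exists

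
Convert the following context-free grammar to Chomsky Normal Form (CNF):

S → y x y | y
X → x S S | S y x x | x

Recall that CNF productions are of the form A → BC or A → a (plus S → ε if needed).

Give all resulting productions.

TY → y; TX → x; S → y; X → x; S → TY X0; X0 → TX TY; X → TX X1; X1 → S S; X → S X2; X2 → TY X3; X3 → TX TX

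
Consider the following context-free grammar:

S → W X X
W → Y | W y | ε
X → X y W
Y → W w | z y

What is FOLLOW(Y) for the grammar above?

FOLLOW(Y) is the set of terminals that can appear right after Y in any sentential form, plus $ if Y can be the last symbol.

We compute FOLLOW(Y) using the standard algorithm.
FOLLOW(S) starts with {$}.
FIRST(S) = {w, y, z}
FIRST(W) = {w, y, z, ε}
FIRST(X) = {}
FIRST(Y) = {w, y, z}
FOLLOW(S) = {$}
FOLLOW(W) = {$, w, y}
FOLLOW(X) = {$, y}
FOLLOW(Y) = {$, w, y}
Therefore, FOLLOW(Y) = {$, w, y}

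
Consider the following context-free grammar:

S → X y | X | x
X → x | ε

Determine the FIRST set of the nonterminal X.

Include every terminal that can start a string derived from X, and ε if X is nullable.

We compute FIRST(X) using the standard algorithm.
FIRST(S) = {x, y, ε}
FIRST(X) = {x, ε}
Therefore, FIRST(X) = {x, ε}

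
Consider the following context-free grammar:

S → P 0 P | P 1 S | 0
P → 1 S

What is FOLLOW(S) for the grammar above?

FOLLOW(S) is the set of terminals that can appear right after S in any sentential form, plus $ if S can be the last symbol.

We compute FOLLOW(S) using the standard algorithm.
FOLLOW(S) starts with {$}.
FIRST(P) = {1}
FIRST(S) = {0, 1}
FOLLOW(P) = {$, 0, 1}
FOLLOW(S) = {$, 0, 1}
Therefore, FOLLOW(S) = {$, 0, 1}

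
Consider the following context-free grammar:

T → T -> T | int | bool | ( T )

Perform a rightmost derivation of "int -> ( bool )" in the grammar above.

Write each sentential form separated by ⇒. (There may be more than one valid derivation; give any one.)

T ⇒ T -> T ⇒ T -> ( T ) ⇒ T -> ( bool ) ⇒ int -> ( bool )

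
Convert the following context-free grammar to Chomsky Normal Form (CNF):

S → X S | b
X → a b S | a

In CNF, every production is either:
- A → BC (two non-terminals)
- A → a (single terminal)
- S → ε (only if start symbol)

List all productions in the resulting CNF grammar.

S → b; TA → a; TB → b; X → a; S → X S; X → TA X0; X0 → TB S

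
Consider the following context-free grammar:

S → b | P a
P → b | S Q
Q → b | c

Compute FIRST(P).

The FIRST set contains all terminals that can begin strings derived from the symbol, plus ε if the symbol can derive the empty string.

We compute FIRST(P) using the standard algorithm.
FIRST(P) = {b}
FIRST(Q) = {b, c}
FIRST(S) = {b}
Therefore, FIRST(P) = {b}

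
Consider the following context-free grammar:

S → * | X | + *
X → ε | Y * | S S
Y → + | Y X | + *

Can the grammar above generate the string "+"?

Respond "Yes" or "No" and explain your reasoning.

No - no valid derivation exists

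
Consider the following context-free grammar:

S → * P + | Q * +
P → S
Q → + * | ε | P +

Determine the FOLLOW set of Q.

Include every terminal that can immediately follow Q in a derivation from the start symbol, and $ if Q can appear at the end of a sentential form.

We compute FOLLOW(Q) using the standard algorithm.
FOLLOW(S) starts with {$}.
FIRST(P) = {*, +}
FIRST(Q) = {*, +, ε}
FIRST(S) = {*, +}
FOLLOW(P) = {+}
FOLLOW(Q) = {*}
FOLLOW(S) = {$, +}
Therefore, FOLLOW(Q) = {*}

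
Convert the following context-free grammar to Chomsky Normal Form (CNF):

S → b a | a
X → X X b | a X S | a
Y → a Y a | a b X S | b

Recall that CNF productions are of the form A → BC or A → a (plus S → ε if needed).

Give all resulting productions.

TB → b; TA → a; S → a; X → a; Y → b; S → TB TA; X → X X0; X0 → X TB; X → TA X1; X1 → X S; Y → TA X2; X2 → Y TA; Y → TA X3; X3 → TB X4; X4 → X S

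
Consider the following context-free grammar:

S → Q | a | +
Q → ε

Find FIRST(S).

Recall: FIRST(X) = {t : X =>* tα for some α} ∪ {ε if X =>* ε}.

We compute FIRST(S) using the standard algorithm.
FIRST(Q) = {ε}
FIRST(S) = {+, a, ε}
Therefore, FIRST(S) = {+, a, ε}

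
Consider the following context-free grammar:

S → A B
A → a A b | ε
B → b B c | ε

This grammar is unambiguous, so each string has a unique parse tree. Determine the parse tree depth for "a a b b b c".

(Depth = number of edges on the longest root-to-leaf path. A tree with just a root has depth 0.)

4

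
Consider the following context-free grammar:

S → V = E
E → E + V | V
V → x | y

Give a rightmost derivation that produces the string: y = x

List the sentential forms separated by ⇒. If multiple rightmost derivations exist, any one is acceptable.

S ⇒ V = E ⇒ V = V ⇒ V = x ⇒ y = x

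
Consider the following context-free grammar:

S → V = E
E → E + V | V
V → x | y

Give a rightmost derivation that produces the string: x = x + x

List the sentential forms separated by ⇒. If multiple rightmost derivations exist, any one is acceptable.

S ⇒ V = E ⇒ V = E + V ⇒ V = E + x ⇒ V = V + x ⇒ V = x + x ⇒ x = x + x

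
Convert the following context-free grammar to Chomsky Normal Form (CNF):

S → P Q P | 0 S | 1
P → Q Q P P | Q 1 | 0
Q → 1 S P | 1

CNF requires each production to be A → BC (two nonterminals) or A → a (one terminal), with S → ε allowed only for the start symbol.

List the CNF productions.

T0 → 0; S → 1; T1 → 1; P → 0; Q → 1; S → P X0; X0 → Q P; S → T0 S; P → Q X1; X1 → Q X2; X2 → P P; P → Q T1; Q → T1 X3; X3 → S P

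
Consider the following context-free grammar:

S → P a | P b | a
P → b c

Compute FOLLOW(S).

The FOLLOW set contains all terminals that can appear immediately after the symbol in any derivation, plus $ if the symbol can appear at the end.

We compute FOLLOW(S) using the standard algorithm.
FOLLOW(S) starts with {$}.
FIRST(P) = {b}
FIRST(S) = {a, b}
FOLLOW(P) = {a, b}
FOLLOW(S) = {$}
Therefore, FOLLOW(S) = {$}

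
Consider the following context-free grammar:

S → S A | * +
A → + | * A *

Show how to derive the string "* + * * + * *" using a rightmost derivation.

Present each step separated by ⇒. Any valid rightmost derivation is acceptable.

S ⇒ S A ⇒ S * A * ⇒ S * * A * * ⇒ S * * + * * ⇒ * + * * + * *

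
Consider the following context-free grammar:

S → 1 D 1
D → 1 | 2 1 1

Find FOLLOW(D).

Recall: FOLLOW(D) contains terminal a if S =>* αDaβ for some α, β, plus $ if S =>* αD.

We compute FOLLOW(D) using the standard algorithm.
FOLLOW(S) starts with {$}.
FIRST(D) = {1, 2}
FIRST(S) = {1}
FOLLOW(D) = {1}
FOLLOW(S) = {$}
Therefore, FOLLOW(D) = {1}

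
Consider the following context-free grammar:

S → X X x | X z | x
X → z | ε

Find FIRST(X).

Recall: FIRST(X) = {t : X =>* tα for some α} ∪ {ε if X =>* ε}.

We compute FIRST(X) using the standard algorithm.
FIRST(S) = {x, z}
FIRST(X) = {z, ε}
Therefore, FIRST(X) = {z, ε}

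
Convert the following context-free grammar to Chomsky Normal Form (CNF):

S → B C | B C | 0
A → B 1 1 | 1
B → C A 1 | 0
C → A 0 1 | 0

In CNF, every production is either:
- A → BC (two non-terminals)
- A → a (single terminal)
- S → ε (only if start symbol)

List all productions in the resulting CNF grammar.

S → 0; T1 → 1; A → 1; B → 0; T0 → 0; C → 0; S → B C; S → B C; A → B X0; X0 → T1 T1; B → C X1; X1 → A T1; C → A X2; X2 → T0 T1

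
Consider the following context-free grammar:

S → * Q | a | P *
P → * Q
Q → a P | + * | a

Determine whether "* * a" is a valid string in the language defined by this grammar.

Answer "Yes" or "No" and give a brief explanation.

No - no valid derivation exists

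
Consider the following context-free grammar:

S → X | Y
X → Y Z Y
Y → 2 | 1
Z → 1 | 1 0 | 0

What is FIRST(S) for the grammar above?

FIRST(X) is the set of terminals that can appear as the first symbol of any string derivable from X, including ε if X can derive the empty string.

We compute FIRST(S) using the standard algorithm.
FIRST(S) = {1, 2}
FIRST(X) = {1, 2}
FIRST(Y) = {1, 2}
FIRST(Z) = {0, 1}
Therefore, FIRST(S) = {1, 2}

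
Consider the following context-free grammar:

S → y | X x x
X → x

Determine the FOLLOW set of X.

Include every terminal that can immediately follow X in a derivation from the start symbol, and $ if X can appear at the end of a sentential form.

We compute FOLLOW(X) using the standard algorithm.
FOLLOW(S) starts with {$}.
FIRST(S) = {x, y}
FIRST(X) = {x}
FOLLOW(S) = {$}
FOLLOW(X) = {x}
Therefore, FOLLOW(X) = {x}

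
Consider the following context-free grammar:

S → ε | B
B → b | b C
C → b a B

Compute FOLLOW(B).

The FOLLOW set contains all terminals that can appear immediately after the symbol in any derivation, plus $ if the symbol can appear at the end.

We compute FOLLOW(B) using the standard algorithm.
FOLLOW(S) starts with {$}.
FIRST(B) = {b}
FIRST(C) = {b}
FIRST(S) = {b, ε}
FOLLOW(B) = {$}
FOLLOW(C) = {$}
FOLLOW(S) = {$}
Therefore, FOLLOW(B) = {$}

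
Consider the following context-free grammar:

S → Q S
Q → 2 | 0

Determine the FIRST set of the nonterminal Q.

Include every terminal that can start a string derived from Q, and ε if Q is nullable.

We compute FIRST(Q) using the standard algorithm.
FIRST(Q) = {0, 2}
FIRST(S) = {0, 2}
Therefore, FIRST(Q) = {0, 2}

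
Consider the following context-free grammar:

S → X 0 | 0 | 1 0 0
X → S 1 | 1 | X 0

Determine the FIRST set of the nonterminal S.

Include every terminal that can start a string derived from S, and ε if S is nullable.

We compute FIRST(S) using the standard algorithm.
FIRST(S) = {0, 1}
FIRST(X) = {0, 1}
Therefore, FIRST(S) = {0, 1}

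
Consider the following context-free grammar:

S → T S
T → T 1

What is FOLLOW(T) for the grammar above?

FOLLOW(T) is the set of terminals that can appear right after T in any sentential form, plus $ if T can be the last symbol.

We compute FOLLOW(T) using the standard algorithm.
FOLLOW(S) starts with {$}.
FIRST(S) = {}
FIRST(T) = {}
FOLLOW(S) = {$}
FOLLOW(T) = {1}
Therefore, FOLLOW(T) = {1}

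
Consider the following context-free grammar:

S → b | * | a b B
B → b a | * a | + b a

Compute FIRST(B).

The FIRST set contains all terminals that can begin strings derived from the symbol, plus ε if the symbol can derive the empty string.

We compute FIRST(B) using the standard algorithm.
FIRST(B) = {*, +, b}
FIRST(S) = {*, a, b}
Therefore, FIRST(B) = {*, +, b}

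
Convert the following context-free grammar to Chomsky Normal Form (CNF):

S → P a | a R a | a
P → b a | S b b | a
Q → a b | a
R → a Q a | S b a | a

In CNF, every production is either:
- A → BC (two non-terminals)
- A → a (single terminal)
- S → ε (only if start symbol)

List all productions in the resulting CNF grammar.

TA → a; S → a; TB → b; P → a; Q → a; R → a; S → P TA; S → TA X0; X0 → R TA; P → TB TA; P → S X1; X1 → TB TB; Q → TA TB; R → TA X2; X2 → Q TA; R → S X3; X3 → TB TA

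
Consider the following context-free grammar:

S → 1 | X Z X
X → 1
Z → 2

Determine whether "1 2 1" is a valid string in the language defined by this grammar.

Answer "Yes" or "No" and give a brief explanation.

Yes - a valid derivation exists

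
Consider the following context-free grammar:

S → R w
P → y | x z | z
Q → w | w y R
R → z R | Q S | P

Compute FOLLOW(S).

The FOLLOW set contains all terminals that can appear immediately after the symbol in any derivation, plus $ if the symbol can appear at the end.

We compute FOLLOW(S) using the standard algorithm.
FOLLOW(S) starts with {$}.
FIRST(P) = {x, y, z}
FIRST(Q) = {w}
FIRST(R) = {w, x, y, z}
FIRST(S) = {w, x, y, z}
FOLLOW(P) = {w, x, y, z}
FOLLOW(Q) = {w, x, y, z}
FOLLOW(R) = {w, x, y, z}
FOLLOW(S) = {$, w, x, y, z}
Therefore, FOLLOW(S) = {$, w, x, y, z}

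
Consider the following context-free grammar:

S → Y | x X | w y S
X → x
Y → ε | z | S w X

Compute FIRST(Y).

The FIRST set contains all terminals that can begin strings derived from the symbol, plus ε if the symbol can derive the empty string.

We compute FIRST(Y) using the standard algorithm.
FIRST(S) = {w, x, z, ε}
FIRST(X) = {x}
FIRST(Y) = {w, x, z, ε}
Therefore, FIRST(Y) = {w, x, z, ε}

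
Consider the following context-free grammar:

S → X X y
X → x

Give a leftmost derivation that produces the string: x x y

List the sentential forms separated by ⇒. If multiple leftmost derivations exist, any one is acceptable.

S ⇒ X X y ⇒ x X y ⇒ x x y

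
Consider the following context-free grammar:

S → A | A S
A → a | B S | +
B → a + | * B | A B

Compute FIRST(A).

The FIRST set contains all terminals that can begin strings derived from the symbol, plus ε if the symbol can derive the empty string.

We compute FIRST(A) using the standard algorithm.
FIRST(A) = {*, +, a}
FIRST(B) = {*, +, a}
FIRST(S) = {*, +, a}
Therefore, FIRST(A) = {*, +, a}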